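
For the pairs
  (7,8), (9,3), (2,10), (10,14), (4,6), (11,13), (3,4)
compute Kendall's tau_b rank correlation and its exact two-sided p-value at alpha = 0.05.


Step 1: Enumerate the 21 unordered pairs (i,j) with i<j and classify each by sign(x_j-x_i) * sign(y_j-y_i).
  (1,2):dx=+2,dy=-5->D; (1,3):dx=-5,dy=+2->D; (1,4):dx=+3,dy=+6->C; (1,5):dx=-3,dy=-2->C
  (1,6):dx=+4,dy=+5->C; (1,7):dx=-4,dy=-4->C; (2,3):dx=-7,dy=+7->D; (2,4):dx=+1,dy=+11->C
  (2,5):dx=-5,dy=+3->D; (2,6):dx=+2,dy=+10->C; (2,7):dx=-6,dy=+1->D; (3,4):dx=+8,dy=+4->C
  (3,5):dx=+2,dy=-4->D; (3,6):dx=+9,dy=+3->C; (3,7):dx=+1,dy=-6->D; (4,5):dx=-6,dy=-8->C
  (4,6):dx=+1,dy=-1->D; (4,7):dx=-7,dy=-10->C; (5,6):dx=+7,dy=+7->C; (5,7):dx=-1,dy=-2->C
  (6,7):dx=-8,dy=-9->C
Step 2: C = 13, D = 8, total pairs = 21.
Step 3: tau = (C - D)/(n(n-1)/2) = (13 - 8)/21 = 0.238095.
Step 4: Exact two-sided p-value (enumerate n! = 5040 permutations of y under H0): p = 0.561905.
Step 5: alpha = 0.05. fail to reject H0.

tau_b = 0.2381 (C=13, D=8), p = 0.561905, fail to reject H0.


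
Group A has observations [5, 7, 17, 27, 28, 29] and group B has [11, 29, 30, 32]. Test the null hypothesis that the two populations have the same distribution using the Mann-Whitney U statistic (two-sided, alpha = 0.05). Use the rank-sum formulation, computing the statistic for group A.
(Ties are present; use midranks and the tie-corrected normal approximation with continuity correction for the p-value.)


Step 1: Combine and sort all 10 observations; assign midranks.
sorted (value, group): (5,X), (7,X), (11,Y), (17,X), (27,X), (28,X), (29,X), (29,Y), (30,Y), (32,Y)
ranks: 5->1, 7->2, 11->3, 17->4, 27->5, 28->6, 29->7.5, 29->7.5, 30->9, 32->10
Step 2: Rank sum for X: R1 = 1 + 2 + 4 + 5 + 6 + 7.5 = 25.5.
Step 3: U_X = R1 - n1(n1+1)/2 = 25.5 - 6*7/2 = 25.5 - 21 = 4.5.
       U_Y = n1*n2 - U_X = 24 - 4.5 = 19.5.
Step 4: Ties are present, so use the tie-corrected normal approximation (with continuity correction) for the p-value.
Step 5: p-value = 0.134407; compare to alpha = 0.05. fail to reject H0.

U_X = 4.5, p = 0.134407, fail to reject H0 at alpha = 0.05.


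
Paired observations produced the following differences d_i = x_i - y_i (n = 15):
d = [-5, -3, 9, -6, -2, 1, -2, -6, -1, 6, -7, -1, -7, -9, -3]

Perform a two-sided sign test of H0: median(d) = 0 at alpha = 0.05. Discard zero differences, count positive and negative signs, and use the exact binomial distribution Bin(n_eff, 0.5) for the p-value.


Step 1: Discard zero differences. Original n = 15; n_eff = number of nonzero differences = 15.
Nonzero differences (with sign): -5, -3, +9, -6, -2, +1, -2, -6, -1, +6, -7, -1, -7, -9, -3
Step 2: Count signs: positive = 3, negative = 12.
Step 3: Under H0: P(positive) = 0.5, so the number of positives S ~ Bin(15, 0.5).
Step 4: Two-sided exact p-value = sum of Bin(15,0.5) probabilities at or below the observed probability = 0.035156.
Step 5: alpha = 0.05. reject H0.

n_eff = 15, pos = 3, neg = 12, p = 0.035156, reject H0.


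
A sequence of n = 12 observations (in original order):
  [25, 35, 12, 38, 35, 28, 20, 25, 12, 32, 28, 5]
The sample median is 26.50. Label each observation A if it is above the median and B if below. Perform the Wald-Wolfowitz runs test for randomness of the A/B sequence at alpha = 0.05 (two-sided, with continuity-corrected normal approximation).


Step 1: Compute median = 26.50; label A = above, B = below.
Labels in order: BABAAABBBAAB  (n_A = 6, n_B = 6)
Step 2: Count runs R = 7.
Step 3: Under H0 (random ordering), E[R] = 2*n_A*n_B/(n_A+n_B) + 1 = 2*6*6/12 + 1 = 7.0000.
        Var[R] = 2*n_A*n_B*(2*n_A*n_B - n_A - n_B) / ((n_A+n_B)^2 * (n_A+n_B-1)) = 4320/1584 = 2.7273.
        SD[R] = 1.6514.
Step 4: R = E[R], so z = 0 with no continuity correction.
Step 5: Two-sided p-value via normal approximation = 2*(1 - Phi(|z|)) = 1.000000.
Step 6: alpha = 0.05. fail to reject H0.

R = 7, z = 0.0000, p = 1.000000, fail to reject H0.


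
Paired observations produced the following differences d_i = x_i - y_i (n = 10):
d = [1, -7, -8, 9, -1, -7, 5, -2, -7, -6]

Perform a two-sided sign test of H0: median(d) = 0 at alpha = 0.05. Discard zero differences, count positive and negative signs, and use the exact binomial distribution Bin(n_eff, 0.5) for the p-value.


Step 1: Discard zero differences. Original n = 10; n_eff = number of nonzero differences = 10.
Nonzero differences (with sign): +1, -7, -8, +9, -1, -7, +5, -2, -7, -6
Step 2: Count signs: positive = 3, negative = 7.
Step 3: Under H0: P(positive) = 0.5, so the number of positives S ~ Bin(10, 0.5).
Step 4: Two-sided exact p-value = sum of Bin(10,0.5) probabilities at or below the observed probability = 0.343750.
Step 5: alpha = 0.05. fail to reject H0.

n_eff = 10, pos = 3, neg = 7, p = 0.343750, fail to reject H0.


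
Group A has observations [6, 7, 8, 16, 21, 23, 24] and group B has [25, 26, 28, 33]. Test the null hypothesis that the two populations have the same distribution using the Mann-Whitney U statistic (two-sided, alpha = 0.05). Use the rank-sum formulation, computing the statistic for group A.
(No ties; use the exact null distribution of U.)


Step 1: Combine and sort all 11 observations; assign midranks.
sorted (value, group): (6,X), (7,X), (8,X), (16,X), (21,X), (23,X), (24,X), (25,Y), (26,Y), (28,Y), (33,Y)
ranks: 6->1, 7->2, 8->3, 16->4, 21->5, 23->6, 24->7, 25->8, 26->9, 28->10, 33->11
Step 2: Rank sum for X: R1 = 1 + 2 + 3 + 4 + 5 + 6 + 7 = 28.
Step 3: U_X = R1 - n1(n1+1)/2 = 28 - 7*8/2 = 28 - 28 = 0.
       U_Y = n1*n2 - U_X = 28 - 0 = 28.
Step 4: No ties, so the exact null distribution of U (based on enumerating the C(11,7) = 330 equally likely rank assignments) gives the two-sided p-value.
Step 5: p-value = 0.006061; compare to alpha = 0.05. reject H0.

U_X = 0, p = 0.006061, reject H0 at alpha = 0.05.


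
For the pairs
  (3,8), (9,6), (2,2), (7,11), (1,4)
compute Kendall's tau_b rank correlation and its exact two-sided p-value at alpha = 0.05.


Step 1: Enumerate the 10 unordered pairs (i,j) with i<j and classify each by sign(x_j-x_i) * sign(y_j-y_i).
  (1,2):dx=+6,dy=-2->D; (1,3):dx=-1,dy=-6->C; (1,4):dx=+4,dy=+3->C; (1,5):dx=-2,dy=-4->C
  (2,3):dx=-7,dy=-4->C; (2,4):dx=-2,dy=+5->D; (2,5):dx=-8,dy=-2->C; (3,4):dx=+5,dy=+9->C
  (3,5):dx=-1,dy=+2->D; (4,5):dx=-6,dy=-7->C
Step 2: C = 7, D = 3, total pairs = 10.
Step 3: tau = (C - D)/(n(n-1)/2) = (7 - 3)/10 = 0.400000.
Step 4: Exact two-sided p-value (enumerate n! = 120 permutations of y under H0): p = 0.483333.
Step 5: alpha = 0.05. fail to reject H0.

tau_b = 0.4000 (C=7, D=3), p = 0.483333, fail to reject H0.


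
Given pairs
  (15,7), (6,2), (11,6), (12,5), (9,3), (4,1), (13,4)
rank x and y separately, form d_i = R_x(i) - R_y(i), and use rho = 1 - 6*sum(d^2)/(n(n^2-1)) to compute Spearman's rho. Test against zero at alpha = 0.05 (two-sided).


Step 1: Rank x and y separately (midranks; no ties here).
rank(x): 15->7, 6->2, 11->4, 12->5, 9->3, 4->1, 13->6
rank(y): 7->7, 2->2, 6->6, 5->5, 3->3, 1->1, 4->4
Step 2: d_i = R_x(i) - R_y(i); compute d_i^2.
  (7-7)^2=0, (2-2)^2=0, (4-6)^2=4, (5-5)^2=0, (3-3)^2=0, (1-1)^2=0, (6-4)^2=4
sum(d^2) = 8.
Step 3: rho = 1 - 6*8 / (7*(7^2 - 1)) = 1 - 48/336 = 0.857143.
Step 4: Under H0, t = rho * sqrt((n-2)/(1-rho^2)) = 3.7210 ~ t(5).
Step 5: Two-sided p-value from the t-distribution with 5 df = 0.013697.
Step 6: alpha = 0.05. reject H0.

rho = 0.8571, p = 0.013697, reject H0 at alpha = 0.05.


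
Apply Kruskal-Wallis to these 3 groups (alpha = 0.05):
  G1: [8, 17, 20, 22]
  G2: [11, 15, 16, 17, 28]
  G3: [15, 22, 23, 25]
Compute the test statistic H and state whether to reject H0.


Step 1: Combine all N = 13 observations and assign midranks.
sorted (value, group, rank): (8,G1,1), (11,G2,2), (15,G2,3.5), (15,G3,3.5), (16,G2,5), (17,G1,6.5), (17,G2,6.5), (20,G1,8), (22,G1,9.5), (22,G3,9.5), (23,G3,11), (25,G3,12), (28,G2,13)
Step 2: Sum ranks within each group.
R_1 = 25 (n_1 = 4)
R_2 = 30 (n_2 = 5)
R_3 = 36 (n_3 = 4)
Step 3: H = 12/(N(N+1)) * sum(R_i^2/n_i) - 3(N+1)
     = 12/(13*14) * (25^2/4 + 30^2/5 + 36^2/4) - 3*14
     = 0.065934 * 660.25 - 42
     = 1.532967.
Step 4: Ties present; correction factor C = 1 - 18/(13^3 - 13) = 0.991758. Corrected H = 1.532967 / 0.991758 = 1.545706.
Step 5: Under H0, H ~ chi^2(2); p-value = 0.461694.
Step 6: alpha = 0.05. fail to reject H0.

H = 1.5457, df = 2, p = 0.461694, fail to reject H0.


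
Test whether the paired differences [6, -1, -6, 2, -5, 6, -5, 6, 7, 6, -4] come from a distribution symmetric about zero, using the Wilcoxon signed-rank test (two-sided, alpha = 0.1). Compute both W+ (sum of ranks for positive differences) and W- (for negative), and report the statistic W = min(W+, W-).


Step 1: Drop any zero differences (none here) and take |d_i|.
|d| = [6, 1, 6, 2, 5, 6, 5, 6, 7, 6, 4]
Step 2: Midrank |d_i| (ties get averaged ranks).
ranks: |6|->8, |1|->1, |6|->8, |2|->2, |5|->4.5, |6|->8, |5|->4.5, |6|->8, |7|->11, |6|->8, |4|->3
Step 3: Attach original signs; sum ranks with positive sign and with negative sign.
W+ = 8 + 2 + 8 + 8 + 11 + 8 = 45
W- = 1 + 8 + 4.5 + 4.5 + 3 = 21
(Check: W+ + W- = 66 should equal n(n+1)/2 = 66.)
Step 4: Test statistic W = min(W+, W-) = 21.
Step 5: Ties in |d|, so use the tie-corrected normal approximation.
        E[W] = n(n+1)/4 = 11*12/4 = 33.
        Tie groups: |d|=5 (t=2), |d|=6 (t=5); sum(t^3 - t) = 126.
        Var[W] = n(n+1)(2n+1)/24 - sum(t^3-t)/48 = 3036/24 - 126/48 = 123.875.
        z = (W - E[W]) / sqrt(Var[W]) = (21 - 33) / 11.1299 = -1.0782.
        Two-sided p = 2*Phi(z) = 0.280955.
Step 6: alpha = 0.1. fail to reject H0.

W+ = 45, W- = 21, W = min = 21, p = 0.280955, fail to reject H0.


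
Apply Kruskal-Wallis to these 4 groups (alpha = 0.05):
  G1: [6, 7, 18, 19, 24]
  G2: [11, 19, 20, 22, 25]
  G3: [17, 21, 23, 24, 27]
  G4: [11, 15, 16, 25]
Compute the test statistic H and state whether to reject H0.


Step 1: Combine all N = 19 observations and assign midranks.
sorted (value, group, rank): (6,G1,1), (7,G1,2), (11,G2,3.5), (11,G4,3.5), (15,G4,5), (16,G4,6), (17,G3,7), (18,G1,8), (19,G1,9.5), (19,G2,9.5), (20,G2,11), (21,G3,12), (22,G2,13), (23,G3,14), (24,G1,15.5), (24,G3,15.5), (25,G2,17.5), (25,G4,17.5), (27,G3,19)
Step 2: Sum ranks within each group.
R_1 = 36 (n_1 = 5)
R_2 = 54.5 (n_2 = 5)
R_3 = 67.5 (n_3 = 5)
R_4 = 32 (n_4 = 4)
Step 3: H = 12/(N(N+1)) * sum(R_i^2/n_i) - 3(N+1)
     = 12/(19*20) * (36^2/5 + 54.5^2/5 + 67.5^2/5 + 32^2/4) - 3*20
     = 0.031579 * 2020.5 - 60
     = 3.805263.
Step 4: Ties present; correction factor C = 1 - 24/(19^3 - 19) = 0.996491. Corrected H = 3.805263 / 0.996491 = 3.818662.
Step 5: Under H0, H ~ chi^2(3); p-value = 0.281723.
Step 6: alpha = 0.05. fail to reject H0.

H = 3.8187, df = 3, p = 0.281723, fail to reject H0.


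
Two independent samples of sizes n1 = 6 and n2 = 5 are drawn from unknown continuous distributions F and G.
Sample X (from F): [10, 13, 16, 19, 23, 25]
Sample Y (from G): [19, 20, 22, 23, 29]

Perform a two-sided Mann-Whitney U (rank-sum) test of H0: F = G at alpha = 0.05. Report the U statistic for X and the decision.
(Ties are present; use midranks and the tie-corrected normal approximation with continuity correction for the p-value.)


Step 1: Combine and sort all 11 observations; assign midranks.
sorted (value, group): (10,X), (13,X), (16,X), (19,X), (19,Y), (20,Y), (22,Y), (23,X), (23,Y), (25,X), (29,Y)
ranks: 10->1, 13->2, 16->3, 19->4.5, 19->4.5, 20->6, 22->7, 23->8.5, 23->8.5, 25->10, 29->11
Step 2: Rank sum for X: R1 = 1 + 2 + 3 + 4.5 + 8.5 + 10 = 29.
Step 3: U_X = R1 - n1(n1+1)/2 = 29 - 6*7/2 = 29 - 21 = 8.
       U_Y = n1*n2 - U_X = 30 - 8 = 22.
Step 4: Ties are present, so use the tie-corrected normal approximation (with continuity correction) for the p-value.
Step 5: p-value = 0.233197; compare to alpha = 0.05. fail to reject H0.

U_X = 8, p = 0.233197, fail to reject H0 at alpha = 0.05.


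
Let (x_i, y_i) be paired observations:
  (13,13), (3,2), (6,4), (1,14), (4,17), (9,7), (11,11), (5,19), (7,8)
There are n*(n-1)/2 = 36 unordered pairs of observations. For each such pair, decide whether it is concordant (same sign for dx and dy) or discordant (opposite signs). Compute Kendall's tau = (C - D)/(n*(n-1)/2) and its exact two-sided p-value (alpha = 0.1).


Step 1: Enumerate the 36 unordered pairs (i,j) with i<j and classify each by sign(x_j-x_i) * sign(y_j-y_i).
  (1,2):dx=-10,dy=-11->C; (1,3):dx=-7,dy=-9->C; (1,4):dx=-12,dy=+1->D; (1,5):dx=-9,dy=+4->D
  (1,6):dx=-4,dy=-6->C; (1,7):dx=-2,dy=-2->C; (1,8):dx=-8,dy=+6->D; (1,9):dx=-6,dy=-5->C
  (2,3):dx=+3,dy=+2->C; (2,4):dx=-2,dy=+12->D; (2,5):dx=+1,dy=+15->C; (2,6):dx=+6,dy=+5->C
  (2,7):dx=+8,dy=+9->C; (2,8):dx=+2,dy=+17->C; (2,9):dx=+4,dy=+6->C; (3,4):dx=-5,dy=+10->D
  (3,5):dx=-2,dy=+13->D; (3,6):dx=+3,dy=+3->C; (3,7):dx=+5,dy=+7->C; (3,8):dx=-1,dy=+15->D
  (3,9):dx=+1,dy=+4->C; (4,5):dx=+3,dy=+3->C; (4,6):dx=+8,dy=-7->D; (4,7):dx=+10,dy=-3->D
  (4,8):dx=+4,dy=+5->C; (4,9):dx=+6,dy=-6->D; (5,6):dx=+5,dy=-10->D; (5,7):dx=+7,dy=-6->D
  (5,8):dx=+1,dy=+2->C; (5,9):dx=+3,dy=-9->D; (6,7):dx=+2,dy=+4->C; (6,8):dx=-4,dy=+12->D
  (6,9):dx=-2,dy=+1->D; (7,8):dx=-6,dy=+8->D; (7,9):dx=-4,dy=-3->C; (8,9):dx=+2,dy=-11->D
Step 2: C = 19, D = 17, total pairs = 36.
Step 3: tau = (C - D)/(n(n-1)/2) = (19 - 17)/36 = 0.055556.
Step 4: Exact two-sided p-value (enumerate n! = 362880 permutations of y under H0): p = 0.919455.
Step 5: alpha = 0.1. fail to reject H0.

tau_b = 0.0556 (C=19, D=17), p = 0.919455, fail to reject H0.


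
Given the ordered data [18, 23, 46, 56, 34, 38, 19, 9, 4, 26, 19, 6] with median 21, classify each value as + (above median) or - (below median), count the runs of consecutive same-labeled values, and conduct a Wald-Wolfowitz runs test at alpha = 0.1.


Step 1: Compute median = 21; label A = above, B = below.
Labels in order: BAAAAABBBABB  (n_A = 6, n_B = 6)
Step 2: Count runs R = 5.
Step 3: Under H0 (random ordering), E[R] = 2*n_A*n_B/(n_A+n_B) + 1 = 2*6*6/12 + 1 = 7.0000.
        Var[R] = 2*n_A*n_B*(2*n_A*n_B - n_A - n_B) / ((n_A+n_B)^2 * (n_A+n_B-1)) = 4320/1584 = 2.7273.
        SD[R] = 1.6514.
Step 4: Continuity-corrected z = (R + 0.5 - E[R]) / SD[R] = (5 + 0.5 - 7.0000) / 1.6514 = -0.9083.
Step 5: Two-sided p-value via normal approximation = 2*(1 - Phi(|z|)) = 0.363722.
Step 6: alpha = 0.1. fail to reject H0.

R = 5, z = -0.9083, p = 0.363722, fail to reject H0.


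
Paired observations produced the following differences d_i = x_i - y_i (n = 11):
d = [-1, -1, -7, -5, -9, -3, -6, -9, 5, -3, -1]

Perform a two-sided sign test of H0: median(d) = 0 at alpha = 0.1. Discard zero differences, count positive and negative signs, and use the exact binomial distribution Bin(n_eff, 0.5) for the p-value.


Step 1: Discard zero differences. Original n = 11; n_eff = number of nonzero differences = 11.
Nonzero differences (with sign): -1, -1, -7, -5, -9, -3, -6, -9, +5, -3, -1
Step 2: Count signs: positive = 1, negative = 10.
Step 3: Under H0: P(positive) = 0.5, so the number of positives S ~ Bin(11, 0.5).
Step 4: Two-sided exact p-value = sum of Bin(11,0.5) probabilities at or below the observed probability = 0.011719.
Step 5: alpha = 0.1. reject H0.

n_eff = 11, pos = 1, neg = 10, p = 0.011719, reject H0.


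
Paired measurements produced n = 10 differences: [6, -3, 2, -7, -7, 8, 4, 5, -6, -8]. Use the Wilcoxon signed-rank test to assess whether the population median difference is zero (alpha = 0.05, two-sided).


Step 1: Drop any zero differences (none here) and take |d_i|.
|d| = [6, 3, 2, 7, 7, 8, 4, 5, 6, 8]
Step 2: Midrank |d_i| (ties get averaged ranks).
ranks: |6|->5.5, |3|->2, |2|->1, |7|->7.5, |7|->7.5, |8|->9.5, |4|->3, |5|->4, |6|->5.5, |8|->9.5
Step 3: Attach original signs; sum ranks with positive sign and with negative sign.
W+ = 5.5 + 1 + 9.5 + 3 + 4 = 23
W- = 2 + 7.5 + 7.5 + 5.5 + 9.5 = 32
(Check: W+ + W- = 55 should equal n(n+1)/2 = 55.)
Step 4: Test statistic W = min(W+, W-) = 23.
Step 5: Ties in |d|, so use the tie-corrected normal approximation.
        E[W] = n(n+1)/4 = 10*11/4 = 27.5.
        Tie groups: |d|=6 (t=2), |d|=7 (t=2), |d|=8 (t=2); sum(t^3 - t) = 18.
        Var[W] = n(n+1)(2n+1)/24 - sum(t^3-t)/48 = 2310/24 - 18/48 = 95.875.
        z = (W - E[W]) / sqrt(Var[W]) = (23 - 27.5) / 9.7916 = -0.4596.
        Two-sided p = 2*Phi(z) = 0.645819.
Step 6: alpha = 0.05. fail to reject H0.

W+ = 23, W- = 32, W = min = 23, p = 0.645819, fail to reject H0.


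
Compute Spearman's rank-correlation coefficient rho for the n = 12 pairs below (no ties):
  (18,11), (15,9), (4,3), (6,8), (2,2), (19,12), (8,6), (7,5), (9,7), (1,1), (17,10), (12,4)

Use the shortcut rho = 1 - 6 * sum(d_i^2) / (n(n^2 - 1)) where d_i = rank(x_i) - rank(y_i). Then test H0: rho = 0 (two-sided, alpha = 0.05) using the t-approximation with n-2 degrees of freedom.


Step 1: Rank x and y separately (midranks; no ties here).
rank(x): 18->11, 15->9, 4->3, 6->4, 2->2, 19->12, 8->6, 7->5, 9->7, 1->1, 17->10, 12->8
rank(y): 11->11, 9->9, 3->3, 8->8, 2->2, 12->12, 6->6, 5->5, 7->7, 1->1, 10->10, 4->4
Step 2: d_i = R_x(i) - R_y(i); compute d_i^2.
  (11-11)^2=0, (9-9)^2=0, (3-3)^2=0, (4-8)^2=16, (2-2)^2=0, (12-12)^2=0, (6-6)^2=0, (5-5)^2=0, (7-7)^2=0, (1-1)^2=0, (10-10)^2=0, (8-4)^2=16
sum(d^2) = 32.
Step 3: rho = 1 - 6*32 / (12*(12^2 - 1)) = 1 - 192/1716 = 0.888112.
Step 4: Under H0, t = rho * sqrt((n-2)/(1-rho^2)) = 6.1103 ~ t(10).
Step 5: Two-sided p-value from the t-distribution with 10 df = 0.000114.
Step 6: alpha = 0.05. reject H0.

rho = 0.8881, p = 0.000114, reject H0 at alpha = 0.05.


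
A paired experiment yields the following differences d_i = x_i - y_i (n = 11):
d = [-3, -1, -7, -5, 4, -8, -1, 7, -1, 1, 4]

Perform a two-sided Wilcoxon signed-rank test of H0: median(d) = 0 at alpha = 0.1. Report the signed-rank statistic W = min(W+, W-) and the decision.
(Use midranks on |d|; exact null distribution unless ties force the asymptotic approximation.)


Step 1: Drop any zero differences (none here) and take |d_i|.
|d| = [3, 1, 7, 5, 4, 8, 1, 7, 1, 1, 4]
Step 2: Midrank |d_i| (ties get averaged ranks).
ranks: |3|->5, |1|->2.5, |7|->9.5, |5|->8, |4|->6.5, |8|->11, |1|->2.5, |7|->9.5, |1|->2.5, |1|->2.5, |4|->6.5
Step 3: Attach original signs; sum ranks with positive sign and with negative sign.
W+ = 6.5 + 9.5 + 2.5 + 6.5 = 25
W- = 5 + 2.5 + 9.5 + 8 + 11 + 2.5 + 2.5 = 41
(Check: W+ + W- = 66 should equal n(n+1)/2 = 66.)
Step 4: Test statistic W = min(W+, W-) = 25.
Step 5: Ties in |d|, so use the tie-corrected normal approximation.
        E[W] = n(n+1)/4 = 11*12/4 = 33.
        Tie groups: |d|=1 (t=4), |d|=4 (t=2), |d|=7 (t=2); sum(t^3 - t) = 72.
        Var[W] = n(n+1)(2n+1)/24 - sum(t^3-t)/48 = 3036/24 - 72/48 = 125.
        z = (W - E[W]) / sqrt(Var[W]) = (25 - 33) / 11.1803 = -0.7155.
        Two-sided p = 2*Phi(z) = 0.474274.
Step 6: alpha = 0.1. fail to reject H0.

W+ = 25, W- = 41, W = min = 25, p = 0.474274, fail to reject H0.


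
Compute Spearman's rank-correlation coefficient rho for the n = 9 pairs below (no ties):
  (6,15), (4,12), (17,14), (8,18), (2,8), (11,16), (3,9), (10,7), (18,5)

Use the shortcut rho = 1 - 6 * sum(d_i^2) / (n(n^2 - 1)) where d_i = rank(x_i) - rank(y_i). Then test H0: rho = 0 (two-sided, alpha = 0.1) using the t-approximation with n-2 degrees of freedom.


Step 1: Rank x and y separately (midranks; no ties here).
rank(x): 6->4, 4->3, 17->8, 8->5, 2->1, 11->7, 3->2, 10->6, 18->9
rank(y): 15->7, 12->5, 14->6, 18->9, 8->3, 16->8, 9->4, 7->2, 5->1
Step 2: d_i = R_x(i) - R_y(i); compute d_i^2.
  (4-7)^2=9, (3-5)^2=4, (8-6)^2=4, (5-9)^2=16, (1-3)^2=4, (7-8)^2=1, (2-4)^2=4, (6-2)^2=16, (9-1)^2=64
sum(d^2) = 122.
Step 3: rho = 1 - 6*122 / (9*(9^2 - 1)) = 1 - 732/720 = -0.016667.
Step 4: Under H0, t = rho * sqrt((n-2)/(1-rho^2)) = -0.0441 ~ t(7).
Step 5: Two-sided p-value from the t-distribution with 7 df = 0.966055.
Step 6: alpha = 0.1. fail to reject H0.

rho = -0.0167, p = 0.966055, fail to reject H0 at alpha = 0.1.


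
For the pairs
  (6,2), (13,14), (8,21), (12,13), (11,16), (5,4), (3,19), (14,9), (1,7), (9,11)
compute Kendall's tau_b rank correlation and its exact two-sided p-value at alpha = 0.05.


Step 1: Enumerate the 45 unordered pairs (i,j) with i<j and classify each by sign(x_j-x_i) * sign(y_j-y_i).
  (1,2):dx=+7,dy=+12->C; (1,3):dx=+2,dy=+19->C; (1,4):dx=+6,dy=+11->C; (1,5):dx=+5,dy=+14->C
  (1,6):dx=-1,dy=+2->D; (1,7):dx=-3,dy=+17->D; (1,8):dx=+8,dy=+7->C; (1,9):dx=-5,dy=+5->D
  (1,10):dx=+3,dy=+9->C; (2,3):dx=-5,dy=+7->D; (2,4):dx=-1,dy=-1->C; (2,5):dx=-2,dy=+2->D
  (2,6):dx=-8,dy=-10->C; (2,7):dx=-10,dy=+5->D; (2,8):dx=+1,dy=-5->D; (2,9):dx=-12,dy=-7->C
  (2,10):dx=-4,dy=-3->C; (3,4):dx=+4,dy=-8->D; (3,5):dx=+3,dy=-5->D; (3,6):dx=-3,dy=-17->C
  (3,7):dx=-5,dy=-2->C; (3,8):dx=+6,dy=-12->D; (3,9):dx=-7,dy=-14->C; (3,10):dx=+1,dy=-10->D
  (4,5):dx=-1,dy=+3->D; (4,6):dx=-7,dy=-9->C; (4,7):dx=-9,dy=+6->D; (4,8):dx=+2,dy=-4->D
  (4,9):dx=-11,dy=-6->C; (4,10):dx=-3,dy=-2->C; (5,6):dx=-6,dy=-12->C; (5,7):dx=-8,dy=+3->D
  (5,8):dx=+3,dy=-7->D; (5,9):dx=-10,dy=-9->C; (5,10):dx=-2,dy=-5->C; (6,7):dx=-2,dy=+15->D
  (6,8):dx=+9,dy=+5->C; (6,9):dx=-4,dy=+3->D; (6,10):dx=+4,dy=+7->C; (7,8):dx=+11,dy=-10->D
  (7,9):dx=-2,dy=-12->C; (7,10):dx=+6,dy=-8->D; (8,9):dx=-13,dy=-2->C; (8,10):dx=-5,dy=+2->D
  (9,10):dx=+8,dy=+4->C
Step 2: C = 24, D = 21, total pairs = 45.
Step 3: tau = (C - D)/(n(n-1)/2) = (24 - 21)/45 = 0.066667.
Step 4: Exact two-sided p-value (enumerate n! = 3628800 permutations of y under H0): p = 0.861801.
Step 5: alpha = 0.05. fail to reject H0.

tau_b = 0.0667 (C=24, D=21), p = 0.861801, fail to reject H0.


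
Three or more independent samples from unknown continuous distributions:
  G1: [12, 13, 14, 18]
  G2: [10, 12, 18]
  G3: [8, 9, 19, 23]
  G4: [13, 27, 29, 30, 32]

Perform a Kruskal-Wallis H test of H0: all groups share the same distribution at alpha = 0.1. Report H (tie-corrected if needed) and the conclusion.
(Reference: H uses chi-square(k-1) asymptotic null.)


Step 1: Combine all N = 16 observations and assign midranks.
sorted (value, group, rank): (8,G3,1), (9,G3,2), (10,G2,3), (12,G1,4.5), (12,G2,4.5), (13,G1,6.5), (13,G4,6.5), (14,G1,8), (18,G1,9.5), (18,G2,9.5), (19,G3,11), (23,G3,12), (27,G4,13), (29,G4,14), (30,G4,15), (32,G4,16)
Step 2: Sum ranks within each group.
R_1 = 28.5 (n_1 = 4)
R_2 = 17 (n_2 = 3)
R_3 = 26 (n_3 = 4)
R_4 = 64.5 (n_4 = 5)
Step 3: H = 12/(N(N+1)) * sum(R_i^2/n_i) - 3(N+1)
     = 12/(16*17) * (28.5^2/4 + 17^2/3 + 26^2/4 + 64.5^2/5) - 3*17
     = 0.044118 * 1300.45 - 51
     = 6.372610.
Step 4: Ties present; correction factor C = 1 - 18/(16^3 - 16) = 0.995588. Corrected H = 6.372610 / 0.995588 = 6.400849.
Step 5: Under H0, H ~ chi^2(3); p-value = 0.093656.
Step 6: alpha = 0.1. reject H0.

H = 6.4008, df = 3, p = 0.093656, reject H0.


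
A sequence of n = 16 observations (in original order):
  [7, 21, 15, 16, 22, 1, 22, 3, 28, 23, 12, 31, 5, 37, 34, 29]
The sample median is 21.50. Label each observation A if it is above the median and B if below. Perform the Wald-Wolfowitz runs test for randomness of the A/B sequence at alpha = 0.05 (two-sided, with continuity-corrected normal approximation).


Step 1: Compute median = 21.50; label A = above, B = below.
Labels in order: BBBBABABAABABAAA  (n_A = 8, n_B = 8)
Step 2: Count runs R = 10.
Step 3: Under H0 (random ordering), E[R] = 2*n_A*n_B/(n_A+n_B) + 1 = 2*8*8/16 + 1 = 9.0000.
        Var[R] = 2*n_A*n_B*(2*n_A*n_B - n_A - n_B) / ((n_A+n_B)^2 * (n_A+n_B-1)) = 14336/3840 = 3.7333.
        SD[R] = 1.9322.
Step 4: Continuity-corrected z = (R - 0.5 - E[R]) / SD[R] = (10 - 0.5 - 9.0000) / 1.9322 = 0.2588.
Step 5: Two-sided p-value via normal approximation = 2*(1 - Phi(|z|)) = 0.795809.
Step 6: alpha = 0.05. fail to reject H0.

R = 10, z = 0.2588, p = 0.795809, fail to reject H0.


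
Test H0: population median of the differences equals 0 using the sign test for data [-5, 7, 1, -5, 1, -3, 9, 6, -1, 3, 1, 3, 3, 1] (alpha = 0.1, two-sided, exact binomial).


Step 1: Discard zero differences. Original n = 14; n_eff = number of nonzero differences = 14.
Nonzero differences (with sign): -5, +7, +1, -5, +1, -3, +9, +6, -1, +3, +1, +3, +3, +1
Step 2: Count signs: positive = 10, negative = 4.
Step 3: Under H0: P(positive) = 0.5, so the number of positives S ~ Bin(14, 0.5).
Step 4: Two-sided exact p-value = sum of Bin(14,0.5) probabilities at or below the observed probability = 0.179565.
Step 5: alpha = 0.1. fail to reject H0.

n_eff = 14, pos = 10, neg = 4, p = 0.179565, fail to reject H0.


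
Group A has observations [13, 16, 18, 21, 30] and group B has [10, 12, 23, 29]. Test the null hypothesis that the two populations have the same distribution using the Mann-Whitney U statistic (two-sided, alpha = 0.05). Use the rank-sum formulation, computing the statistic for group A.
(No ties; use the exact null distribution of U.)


Step 1: Combine and sort all 9 observations; assign midranks.
sorted (value, group): (10,Y), (12,Y), (13,X), (16,X), (18,X), (21,X), (23,Y), (29,Y), (30,X)
ranks: 10->1, 12->2, 13->3, 16->4, 18->5, 21->6, 23->7, 29->8, 30->9
Step 2: Rank sum for X: R1 = 3 + 4 + 5 + 6 + 9 = 27.
Step 3: U_X = R1 - n1(n1+1)/2 = 27 - 5*6/2 = 27 - 15 = 12.
       U_Y = n1*n2 - U_X = 20 - 12 = 8.
Step 4: No ties, so the exact null distribution of U (based on enumerating the C(9,5) = 126 equally likely rank assignments) gives the two-sided p-value.
Step 5: p-value = 0.730159; compare to alpha = 0.05. fail to reject H0.

U_X = 12, p = 0.730159, fail to reject H0 at alpha = 0.05.


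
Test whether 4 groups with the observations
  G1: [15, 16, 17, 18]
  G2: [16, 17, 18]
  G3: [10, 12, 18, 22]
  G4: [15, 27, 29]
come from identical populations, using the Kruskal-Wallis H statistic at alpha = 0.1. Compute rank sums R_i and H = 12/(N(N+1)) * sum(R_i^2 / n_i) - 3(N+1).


Step 1: Combine all N = 14 observations and assign midranks.
sorted (value, group, rank): (10,G3,1), (12,G3,2), (15,G1,3.5), (15,G4,3.5), (16,G1,5.5), (16,G2,5.5), (17,G1,7.5), (17,G2,7.5), (18,G1,10), (18,G2,10), (18,G3,10), (22,G3,12), (27,G4,13), (29,G4,14)
Step 2: Sum ranks within each group.
R_1 = 26.5 (n_1 = 4)
R_2 = 23 (n_2 = 3)
R_3 = 25 (n_3 = 4)
R_4 = 30.5 (n_4 = 3)
Step 3: H = 12/(N(N+1)) * sum(R_i^2/n_i) - 3(N+1)
     = 12/(14*15) * (26.5^2/4 + 23^2/3 + 25^2/4 + 30.5^2/3) - 3*15
     = 0.057143 * 818.229 - 45
     = 1.755952.
Step 4: Ties present; correction factor C = 1 - 42/(14^3 - 14) = 0.984615. Corrected H = 1.755952 / 0.984615 = 1.783389.
Step 5: Under H0, H ~ chi^2(3); p-value = 0.618556.
Step 6: alpha = 0.1. fail to reject H0.

H = 1.7834, df = 3, p = 0.618556, fail to reject H0.


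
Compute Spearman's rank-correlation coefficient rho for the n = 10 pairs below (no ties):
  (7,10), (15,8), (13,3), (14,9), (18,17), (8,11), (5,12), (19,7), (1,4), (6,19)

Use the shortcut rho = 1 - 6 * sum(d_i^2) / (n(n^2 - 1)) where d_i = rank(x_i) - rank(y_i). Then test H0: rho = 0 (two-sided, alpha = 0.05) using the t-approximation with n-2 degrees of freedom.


Step 1: Rank x and y separately (midranks; no ties here).
rank(x): 7->4, 15->8, 13->6, 14->7, 18->9, 8->5, 5->2, 19->10, 1->1, 6->3
rank(y): 10->6, 8->4, 3->1, 9->5, 17->9, 11->7, 12->8, 7->3, 4->2, 19->10
Step 2: d_i = R_x(i) - R_y(i); compute d_i^2.
  (4-6)^2=4, (8-4)^2=16, (6-1)^2=25, (7-5)^2=4, (9-9)^2=0, (5-7)^2=4, (2-8)^2=36, (10-3)^2=49, (1-2)^2=1, (3-10)^2=49
sum(d^2) = 188.
Step 3: rho = 1 - 6*188 / (10*(10^2 - 1)) = 1 - 1128/990 = -0.139394.
Step 4: Under H0, t = rho * sqrt((n-2)/(1-rho^2)) = -0.3982 ~ t(8).
Step 5: Two-sided p-value from the t-distribution with 8 df = 0.700932.
Step 6: alpha = 0.05. fail to reject H0.

rho = -0.1394, p = 0.700932, fail to reject H0 at alpha = 0.05.


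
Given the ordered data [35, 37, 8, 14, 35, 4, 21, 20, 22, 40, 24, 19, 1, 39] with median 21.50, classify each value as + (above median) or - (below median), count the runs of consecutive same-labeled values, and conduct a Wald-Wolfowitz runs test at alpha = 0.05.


Step 1: Compute median = 21.50; label A = above, B = below.
Labels in order: AABBABBBAAABBA  (n_A = 7, n_B = 7)
Step 2: Count runs R = 7.
Step 3: Under H0 (random ordering), E[R] = 2*n_A*n_B/(n_A+n_B) + 1 = 2*7*7/14 + 1 = 8.0000.
        Var[R] = 2*n_A*n_B*(2*n_A*n_B - n_A - n_B) / ((n_A+n_B)^2 * (n_A+n_B-1)) = 8232/2548 = 3.2308.
        SD[R] = 1.7974.
Step 4: Continuity-corrected z = (R + 0.5 - E[R]) / SD[R] = (7 + 0.5 - 8.0000) / 1.7974 = -0.2782.
Step 5: Two-sided p-value via normal approximation = 2*(1 - Phi(|z|)) = 0.780879.
Step 6: alpha = 0.05. fail to reject H0.

R = 7, z = -0.2782, p = 0.780879, fail to reject H0.


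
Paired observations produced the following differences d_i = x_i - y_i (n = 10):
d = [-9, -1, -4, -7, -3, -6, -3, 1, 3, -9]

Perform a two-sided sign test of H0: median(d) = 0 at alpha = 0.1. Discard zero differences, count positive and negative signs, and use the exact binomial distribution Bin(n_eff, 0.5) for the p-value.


Step 1: Discard zero differences. Original n = 10; n_eff = number of nonzero differences = 10.
Nonzero differences (with sign): -9, -1, -4, -7, -3, -6, -3, +1, +3, -9
Step 2: Count signs: positive = 2, negative = 8.
Step 3: Under H0: P(positive) = 0.5, so the number of positives S ~ Bin(10, 0.5).
Step 4: Two-sided exact p-value = sum of Bin(10,0.5) probabilities at or below the observed probability = 0.109375.
Step 5: alpha = 0.1. fail to reject H0.

n_eff = 10, pos = 2, neg = 8, p = 0.109375, fail to reject H0.


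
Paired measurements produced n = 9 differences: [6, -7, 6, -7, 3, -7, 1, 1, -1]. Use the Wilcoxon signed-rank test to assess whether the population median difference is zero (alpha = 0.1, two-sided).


Step 1: Drop any zero differences (none here) and take |d_i|.
|d| = [6, 7, 6, 7, 3, 7, 1, 1, 1]
Step 2: Midrank |d_i| (ties get averaged ranks).
ranks: |6|->5.5, |7|->8, |6|->5.5, |7|->8, |3|->4, |7|->8, |1|->2, |1|->2, |1|->2
Step 3: Attach original signs; sum ranks with positive sign and with negative sign.
W+ = 5.5 + 5.5 + 4 + 2 + 2 = 19
W- = 8 + 8 + 8 + 2 = 26
(Check: W+ + W- = 45 should equal n(n+1)/2 = 45.)
Step 4: Test statistic W = min(W+, W-) = 19.
Step 5: Ties in |d|, so use the tie-corrected normal approximation.
        E[W] = n(n+1)/4 = 9*10/4 = 22.5.
        Tie groups: |d|=1 (t=3), |d|=6 (t=2), |d|=7 (t=3); sum(t^3 - t) = 54.
        Var[W] = n(n+1)(2n+1)/24 - sum(t^3-t)/48 = 1710/24 - 54/48 = 70.125.
        z = (W - E[W]) / sqrt(Var[W]) = (19 - 22.5) / 8.3741 = -0.4180.
        Two-sided p = 2*Phi(z) = 0.675979.
Step 6: alpha = 0.1. fail to reject H0.

W+ = 19, W- = 26, W = min = 19, p = 0.675979, fail to reject H0.


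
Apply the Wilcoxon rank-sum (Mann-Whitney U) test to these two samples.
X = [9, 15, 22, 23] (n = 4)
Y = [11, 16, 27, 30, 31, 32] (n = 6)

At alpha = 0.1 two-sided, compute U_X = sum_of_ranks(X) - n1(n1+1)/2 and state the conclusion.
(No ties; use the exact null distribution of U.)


Step 1: Combine and sort all 10 observations; assign midranks.
sorted (value, group): (9,X), (11,Y), (15,X), (16,Y), (22,X), (23,X), (27,Y), (30,Y), (31,Y), (32,Y)
ranks: 9->1, 11->2, 15->3, 16->4, 22->5, 23->6, 27->7, 30->8, 31->9, 32->10
Step 2: Rank sum for X: R1 = 1 + 3 + 5 + 6 = 15.
Step 3: U_X = R1 - n1(n1+1)/2 = 15 - 4*5/2 = 15 - 10 = 5.
       U_Y = n1*n2 - U_X = 24 - 5 = 19.
Step 4: No ties, so the exact null distribution of U (based on enumerating the C(10,4) = 210 equally likely rank assignments) gives the two-sided p-value.
Step 5: p-value = 0.171429; compare to alpha = 0.1. fail to reject H0.

U_X = 5, p = 0.171429, fail to reject H0 at alpha = 0.1.


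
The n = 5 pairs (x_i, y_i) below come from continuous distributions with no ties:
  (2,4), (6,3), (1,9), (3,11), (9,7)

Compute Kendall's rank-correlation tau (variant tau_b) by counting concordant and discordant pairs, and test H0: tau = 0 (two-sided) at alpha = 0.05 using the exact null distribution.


Step 1: Enumerate the 10 unordered pairs (i,j) with i<j and classify each by sign(x_j-x_i) * sign(y_j-y_i).
  (1,2):dx=+4,dy=-1->D; (1,3):dx=-1,dy=+5->D; (1,4):dx=+1,dy=+7->C; (1,5):dx=+7,dy=+3->C
  (2,3):dx=-5,dy=+6->D; (2,4):dx=-3,dy=+8->D; (2,5):dx=+3,dy=+4->C; (3,4):dx=+2,dy=+2->C
  (3,5):dx=+8,dy=-2->D; (4,5):dx=+6,dy=-4->D
Step 2: C = 4, D = 6, total pairs = 10.
Step 3: tau = (C - D)/(n(n-1)/2) = (4 - 6)/10 = -0.200000.
Step 4: Exact two-sided p-value (enumerate n! = 120 permutations of y under H0): p = 0.816667.
Step 5: alpha = 0.05. fail to reject H0.

tau_b = -0.2000 (C=4, D=6), p = 0.816667, fail to reject H0.


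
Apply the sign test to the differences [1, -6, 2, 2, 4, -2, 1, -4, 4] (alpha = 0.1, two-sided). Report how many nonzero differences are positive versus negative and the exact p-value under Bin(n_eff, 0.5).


Step 1: Discard zero differences. Original n = 9; n_eff = number of nonzero differences = 9.
Nonzero differences (with sign): +1, -6, +2, +2, +4, -2, +1, -4, +4
Step 2: Count signs: positive = 6, negative = 3.
Step 3: Under H0: P(positive) = 0.5, so the number of positives S ~ Bin(9, 0.5).
Step 4: Two-sided exact p-value = sum of Bin(9,0.5) probabilities at or below the observed probability = 0.507812.
Step 5: alpha = 0.1. fail to reject H0.

n_eff = 9, pos = 6, neg = 3, p = 0.507812, fail to reject H0.


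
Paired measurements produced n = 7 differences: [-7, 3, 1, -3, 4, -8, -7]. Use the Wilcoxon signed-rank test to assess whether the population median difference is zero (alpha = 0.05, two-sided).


Step 1: Drop any zero differences (none here) and take |d_i|.
|d| = [7, 3, 1, 3, 4, 8, 7]
Step 2: Midrank |d_i| (ties get averaged ranks).
ranks: |7|->5.5, |3|->2.5, |1|->1, |3|->2.5, |4|->4, |8|->7, |7|->5.5
Step 3: Attach original signs; sum ranks with positive sign and with negative sign.
W+ = 2.5 + 1 + 4 = 7.5
W- = 5.5 + 2.5 + 7 + 5.5 = 20.5
(Check: W+ + W- = 28 should equal n(n+1)/2 = 28.)
Step 4: Test statistic W = min(W+, W-) = 7.5.
Step 5: Ties in |d|, so use the tie-corrected normal approximation.
        E[W] = n(n+1)/4 = 7*8/4 = 14.
        Tie groups: |d|=3 (t=2), |d|=7 (t=2); sum(t^3 - t) = 12.
        Var[W] = n(n+1)(2n+1)/24 - sum(t^3-t)/48 = 840/24 - 12/48 = 34.75.
        z = (W - E[W]) / sqrt(Var[W]) = (7.5 - 14) / 5.8949 = -1.1026.
        Two-sided p = 2*Phi(z) = 0.270181.
Step 6: alpha = 0.05. fail to reject H0.

W+ = 7.5, W- = 20.5, W = min = 7.5, p = 0.270181, fail to reject H0.


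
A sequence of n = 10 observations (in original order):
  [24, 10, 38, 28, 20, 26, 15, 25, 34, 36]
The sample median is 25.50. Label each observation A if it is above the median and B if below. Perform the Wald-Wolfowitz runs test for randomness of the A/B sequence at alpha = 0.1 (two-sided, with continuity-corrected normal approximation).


Step 1: Compute median = 25.50; label A = above, B = below.
Labels in order: BBAABABBAA  (n_A = 5, n_B = 5)
Step 2: Count runs R = 6.
Step 3: Under H0 (random ordering), E[R] = 2*n_A*n_B/(n_A+n_B) + 1 = 2*5*5/10 + 1 = 6.0000.
        Var[R] = 2*n_A*n_B*(2*n_A*n_B - n_A - n_B) / ((n_A+n_B)^2 * (n_A+n_B-1)) = 2000/900 = 2.2222.
        SD[R] = 1.4907.
Step 4: R = E[R], so z = 0 with no continuity correction.
Step 5: Two-sided p-value via normal approximation = 2*(1 - Phi(|z|)) = 1.000000.
Step 6: alpha = 0.1. fail to reject H0.

R = 6, z = 0.0000, p = 1.000000, fail to reject H0.


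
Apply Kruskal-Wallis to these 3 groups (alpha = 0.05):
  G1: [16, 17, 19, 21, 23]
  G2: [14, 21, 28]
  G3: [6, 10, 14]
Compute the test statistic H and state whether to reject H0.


Step 1: Combine all N = 11 observations and assign midranks.
sorted (value, group, rank): (6,G3,1), (10,G3,2), (14,G2,3.5), (14,G3,3.5), (16,G1,5), (17,G1,6), (19,G1,7), (21,G1,8.5), (21,G2,8.5), (23,G1,10), (28,G2,11)
Step 2: Sum ranks within each group.
R_1 = 36.5 (n_1 = 5)
R_2 = 23 (n_2 = 3)
R_3 = 6.5 (n_3 = 3)
Step 3: H = 12/(N(N+1)) * sum(R_i^2/n_i) - 3(N+1)
     = 12/(11*12) * (36.5^2/5 + 23^2/3 + 6.5^2/3) - 3*12
     = 0.090909 * 456.867 - 36
     = 5.533333.
Step 4: Ties present; correction factor C = 1 - 12/(11^3 - 11) = 0.990909. Corrected H = 5.533333 / 0.990909 = 5.584098.
Step 5: Under H0, H ~ chi^2(2); p-value = 0.061295.
Step 6: alpha = 0.05. fail to reject H0.

H = 5.5841, df = 2, p = 0.061295, fail to reject H0.


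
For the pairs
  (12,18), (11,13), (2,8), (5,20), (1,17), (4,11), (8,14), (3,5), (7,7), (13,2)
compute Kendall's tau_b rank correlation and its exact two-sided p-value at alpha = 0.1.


Step 1: Enumerate the 45 unordered pairs (i,j) with i<j and classify each by sign(x_j-x_i) * sign(y_j-y_i).
  (1,2):dx=-1,dy=-5->C; (1,3):dx=-10,dy=-10->C; (1,4):dx=-7,dy=+2->D; (1,5):dx=-11,dy=-1->C
  (1,6):dx=-8,dy=-7->C; (1,7):dx=-4,dy=-4->C; (1,8):dx=-9,dy=-13->C; (1,9):dx=-5,dy=-11->C
  (1,10):dx=+1,dy=-16->D; (2,3):dx=-9,dy=-5->C; (2,4):dx=-6,dy=+7->D; (2,5):dx=-10,dy=+4->D
  (2,6):dx=-7,dy=-2->C; (2,7):dx=-3,dy=+1->D; (2,8):dx=-8,dy=-8->C; (2,9):dx=-4,dy=-6->C
  (2,10):dx=+2,dy=-11->D; (3,4):dx=+3,dy=+12->C; (3,5):dx=-1,dy=+9->D; (3,6):dx=+2,dy=+3->C
  (3,7):dx=+6,dy=+6->C; (3,8):dx=+1,dy=-3->D; (3,9):dx=+5,dy=-1->D; (3,10):dx=+11,dy=-6->D
  (4,5):dx=-4,dy=-3->C; (4,6):dx=-1,dy=-9->C; (4,7):dx=+3,dy=-6->D; (4,8):dx=-2,dy=-15->C
  (4,9):dx=+2,dy=-13->D; (4,10):dx=+8,dy=-18->D; (5,6):dx=+3,dy=-6->D; (5,7):dx=+7,dy=-3->D
  (5,8):dx=+2,dy=-12->D; (5,9):dx=+6,dy=-10->D; (5,10):dx=+12,dy=-15->D; (6,7):dx=+4,dy=+3->C
  (6,8):dx=-1,dy=-6->C; (6,9):dx=+3,dy=-4->D; (6,10):dx=+9,dy=-9->D; (7,8):dx=-5,dy=-9->C
  (7,9):dx=-1,dy=-7->C; (7,10):dx=+5,dy=-12->D; (8,9):dx=+4,dy=+2->C; (8,10):dx=+10,dy=-3->D
  (9,10):dx=+6,dy=-5->D
Step 2: C = 22, D = 23, total pairs = 45.
Step 3: tau = (C - D)/(n(n-1)/2) = (22 - 23)/45 = -0.022222.
Step 4: Exact two-sided p-value (enumerate n! = 3628800 permutations of y under H0): p = 1.000000.
Step 5: alpha = 0.1. fail to reject H0.

tau_b = -0.0222 (C=22, D=23), p = 1.000000, fail to reject H0.


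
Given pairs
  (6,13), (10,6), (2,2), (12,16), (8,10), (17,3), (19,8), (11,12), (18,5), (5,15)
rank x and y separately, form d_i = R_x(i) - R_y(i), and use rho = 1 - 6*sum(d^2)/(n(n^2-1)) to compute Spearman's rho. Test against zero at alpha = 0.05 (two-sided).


Step 1: Rank x and y separately (midranks; no ties here).
rank(x): 6->3, 10->5, 2->1, 12->7, 8->4, 17->8, 19->10, 11->6, 18->9, 5->2
rank(y): 13->8, 6->4, 2->1, 16->10, 10->6, 3->2, 8->5, 12->7, 5->3, 15->9
Step 2: d_i = R_x(i) - R_y(i); compute d_i^2.
  (3-8)^2=25, (5-4)^2=1, (1-1)^2=0, (7-10)^2=9, (4-6)^2=4, (8-2)^2=36, (10-5)^2=25, (6-7)^2=1, (9-3)^2=36, (2-9)^2=49
sum(d^2) = 186.
Step 3: rho = 1 - 6*186 / (10*(10^2 - 1)) = 1 - 1116/990 = -0.127273.
Step 4: Under H0, t = rho * sqrt((n-2)/(1-rho^2)) = -0.3629 ~ t(8).
Step 5: Two-sided p-value from the t-distribution with 8 df = 0.726057.
Step 6: alpha = 0.05. fail to reject H0.

rho = -0.1273, p = 0.726057, fail to reject H0 at alpha = 0.05.


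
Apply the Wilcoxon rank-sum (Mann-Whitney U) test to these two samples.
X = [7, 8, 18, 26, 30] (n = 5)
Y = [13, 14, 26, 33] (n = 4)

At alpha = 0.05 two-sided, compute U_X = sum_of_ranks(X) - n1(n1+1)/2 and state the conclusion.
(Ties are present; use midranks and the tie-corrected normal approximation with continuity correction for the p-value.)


Step 1: Combine and sort all 9 observations; assign midranks.
sorted (value, group): (7,X), (8,X), (13,Y), (14,Y), (18,X), (26,X), (26,Y), (30,X), (33,Y)
ranks: 7->1, 8->2, 13->3, 14->4, 18->5, 26->6.5, 26->6.5, 30->8, 33->9
Step 2: Rank sum for X: R1 = 1 + 2 + 5 + 6.5 + 8 = 22.5.
Step 3: U_X = R1 - n1(n1+1)/2 = 22.5 - 5*6/2 = 22.5 - 15 = 7.5.
       U_Y = n1*n2 - U_X = 20 - 7.5 = 12.5.
Step 4: Ties are present, so use the tie-corrected normal approximation (with continuity correction) for the p-value.
Step 5: p-value = 0.622753; compare to alpha = 0.05. fail to reject H0.

U_X = 7.5, p = 0.622753, fail to reject H0 at alpha = 0.05.


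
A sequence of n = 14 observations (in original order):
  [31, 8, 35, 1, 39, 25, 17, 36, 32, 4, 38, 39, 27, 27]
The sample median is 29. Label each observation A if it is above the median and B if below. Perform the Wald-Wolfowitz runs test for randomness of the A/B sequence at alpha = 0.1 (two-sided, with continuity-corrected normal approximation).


Step 1: Compute median = 29; label A = above, B = below.
Labels in order: ABABABBAABAABB  (n_A = 7, n_B = 7)
Step 2: Count runs R = 10.
Step 3: Under H0 (random ordering), E[R] = 2*n_A*n_B/(n_A+n_B) + 1 = 2*7*7/14 + 1 = 8.0000.
        Var[R] = 2*n_A*n_B*(2*n_A*n_B - n_A - n_B) / ((n_A+n_B)^2 * (n_A+n_B-1)) = 8232/2548 = 3.2308.
        SD[R] = 1.7974.
Step 4: Continuity-corrected z = (R - 0.5 - E[R]) / SD[R] = (10 - 0.5 - 8.0000) / 1.7974 = 0.8345.
Step 5: Two-sided p-value via normal approximation = 2*(1 - Phi(|z|)) = 0.403986.
Step 6: alpha = 0.1. fail to reject H0.

R = 10, z = 0.8345, p = 0.403986, fail to reject H0.
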